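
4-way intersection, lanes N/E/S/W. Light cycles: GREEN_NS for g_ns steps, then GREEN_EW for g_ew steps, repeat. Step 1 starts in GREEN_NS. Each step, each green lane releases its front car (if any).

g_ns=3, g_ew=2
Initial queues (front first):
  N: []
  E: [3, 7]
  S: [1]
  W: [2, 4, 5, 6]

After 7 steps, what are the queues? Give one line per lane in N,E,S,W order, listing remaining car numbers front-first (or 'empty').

Step 1 [NS]: N:empty,E:wait,S:car1-GO,W:wait | queues: N=0 E=2 S=0 W=4
Step 2 [NS]: N:empty,E:wait,S:empty,W:wait | queues: N=0 E=2 S=0 W=4
Step 3 [NS]: N:empty,E:wait,S:empty,W:wait | queues: N=0 E=2 S=0 W=4
Step 4 [EW]: N:wait,E:car3-GO,S:wait,W:car2-GO | queues: N=0 E=1 S=0 W=3
Step 5 [EW]: N:wait,E:car7-GO,S:wait,W:car4-GO | queues: N=0 E=0 S=0 W=2
Step 6 [NS]: N:empty,E:wait,S:empty,W:wait | queues: N=0 E=0 S=0 W=2
Step 7 [NS]: N:empty,E:wait,S:empty,W:wait | queues: N=0 E=0 S=0 W=2

N: empty
E: empty
S: empty
W: 5 6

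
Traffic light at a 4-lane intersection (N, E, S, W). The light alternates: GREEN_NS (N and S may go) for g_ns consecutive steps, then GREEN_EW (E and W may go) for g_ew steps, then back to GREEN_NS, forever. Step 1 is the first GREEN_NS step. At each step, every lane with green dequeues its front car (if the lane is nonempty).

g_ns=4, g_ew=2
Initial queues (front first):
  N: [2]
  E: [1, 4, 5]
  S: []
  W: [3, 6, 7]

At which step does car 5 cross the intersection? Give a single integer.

Step 1 [NS]: N:car2-GO,E:wait,S:empty,W:wait | queues: N=0 E=3 S=0 W=3
Step 2 [NS]: N:empty,E:wait,S:empty,W:wait | queues: N=0 E=3 S=0 W=3
Step 3 [NS]: N:empty,E:wait,S:empty,W:wait | queues: N=0 E=3 S=0 W=3
Step 4 [NS]: N:empty,E:wait,S:empty,W:wait | queues: N=0 E=3 S=0 W=3
Step 5 [EW]: N:wait,E:car1-GO,S:wait,W:car3-GO | queues: N=0 E=2 S=0 W=2
Step 6 [EW]: N:wait,E:car4-GO,S:wait,W:car6-GO | queues: N=0 E=1 S=0 W=1
Step 7 [NS]: N:empty,E:wait,S:empty,W:wait | queues: N=0 E=1 S=0 W=1
Step 8 [NS]: N:empty,E:wait,S:empty,W:wait | queues: N=0 E=1 S=0 W=1
Step 9 [NS]: N:empty,E:wait,S:empty,W:wait | queues: N=0 E=1 S=0 W=1
Step 10 [NS]: N:empty,E:wait,S:empty,W:wait | queues: N=0 E=1 S=0 W=1
Step 11 [EW]: N:wait,E:car5-GO,S:wait,W:car7-GO | queues: N=0 E=0 S=0 W=0
Car 5 crosses at step 11

11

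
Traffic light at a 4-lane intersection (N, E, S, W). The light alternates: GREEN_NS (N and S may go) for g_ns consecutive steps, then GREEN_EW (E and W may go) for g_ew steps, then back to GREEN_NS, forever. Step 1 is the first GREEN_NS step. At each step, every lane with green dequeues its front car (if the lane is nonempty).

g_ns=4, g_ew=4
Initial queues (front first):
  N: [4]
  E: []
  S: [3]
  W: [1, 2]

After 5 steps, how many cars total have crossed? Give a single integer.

Answer: 3

Derivation:
Step 1 [NS]: N:car4-GO,E:wait,S:car3-GO,W:wait | queues: N=0 E=0 S=0 W=2
Step 2 [NS]: N:empty,E:wait,S:empty,W:wait | queues: N=0 E=0 S=0 W=2
Step 3 [NS]: N:empty,E:wait,S:empty,W:wait | queues: N=0 E=0 S=0 W=2
Step 4 [NS]: N:empty,E:wait,S:empty,W:wait | queues: N=0 E=0 S=0 W=2
Step 5 [EW]: N:wait,E:empty,S:wait,W:car1-GO | queues: N=0 E=0 S=0 W=1
Cars crossed by step 5: 3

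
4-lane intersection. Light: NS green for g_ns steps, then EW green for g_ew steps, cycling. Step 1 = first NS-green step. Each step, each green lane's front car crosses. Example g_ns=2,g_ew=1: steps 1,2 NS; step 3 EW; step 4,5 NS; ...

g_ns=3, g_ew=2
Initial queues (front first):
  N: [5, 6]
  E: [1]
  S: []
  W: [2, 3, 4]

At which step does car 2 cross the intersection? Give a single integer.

Step 1 [NS]: N:car5-GO,E:wait,S:empty,W:wait | queues: N=1 E=1 S=0 W=3
Step 2 [NS]: N:car6-GO,E:wait,S:empty,W:wait | queues: N=0 E=1 S=0 W=3
Step 3 [NS]: N:empty,E:wait,S:empty,W:wait | queues: N=0 E=1 S=0 W=3
Step 4 [EW]: N:wait,E:car1-GO,S:wait,W:car2-GO | queues: N=0 E=0 S=0 W=2
Step 5 [EW]: N:wait,E:empty,S:wait,W:car3-GO | queues: N=0 E=0 S=0 W=1
Step 6 [NS]: N:empty,E:wait,S:empty,W:wait | queues: N=0 E=0 S=0 W=1
Step 7 [NS]: N:empty,E:wait,S:empty,W:wait | queues: N=0 E=0 S=0 W=1
Step 8 [NS]: N:empty,E:wait,S:empty,W:wait | queues: N=0 E=0 S=0 W=1
Step 9 [EW]: N:wait,E:empty,S:wait,W:car4-GO | queues: N=0 E=0 S=0 W=0
Car 2 crosses at step 4

4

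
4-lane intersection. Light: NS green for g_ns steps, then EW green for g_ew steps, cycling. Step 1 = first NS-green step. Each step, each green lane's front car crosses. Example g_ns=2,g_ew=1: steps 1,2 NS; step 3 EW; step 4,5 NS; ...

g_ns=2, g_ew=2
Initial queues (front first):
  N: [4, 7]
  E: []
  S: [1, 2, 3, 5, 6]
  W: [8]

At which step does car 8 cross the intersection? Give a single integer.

Step 1 [NS]: N:car4-GO,E:wait,S:car1-GO,W:wait | queues: N=1 E=0 S=4 W=1
Step 2 [NS]: N:car7-GO,E:wait,S:car2-GO,W:wait | queues: N=0 E=0 S=3 W=1
Step 3 [EW]: N:wait,E:empty,S:wait,W:car8-GO | queues: N=0 E=0 S=3 W=0
Step 4 [EW]: N:wait,E:empty,S:wait,W:empty | queues: N=0 E=0 S=3 W=0
Step 5 [NS]: N:empty,E:wait,S:car3-GO,W:wait | queues: N=0 E=0 S=2 W=0
Step 6 [NS]: N:empty,E:wait,S:car5-GO,W:wait | queues: N=0 E=0 S=1 W=0
Step 7 [EW]: N:wait,E:empty,S:wait,W:empty | queues: N=0 E=0 S=1 W=0
Step 8 [EW]: N:wait,E:empty,S:wait,W:empty | queues: N=0 E=0 S=1 W=0
Step 9 [NS]: N:empty,E:wait,S:car6-GO,W:wait | queues: N=0 E=0 S=0 W=0
Car 8 crosses at step 3

3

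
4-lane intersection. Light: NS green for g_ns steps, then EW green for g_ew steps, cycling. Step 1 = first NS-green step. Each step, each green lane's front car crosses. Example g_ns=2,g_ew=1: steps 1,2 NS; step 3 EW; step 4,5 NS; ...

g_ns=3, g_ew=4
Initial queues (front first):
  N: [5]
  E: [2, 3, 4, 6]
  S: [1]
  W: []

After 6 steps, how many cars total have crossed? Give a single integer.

Answer: 5

Derivation:
Step 1 [NS]: N:car5-GO,E:wait,S:car1-GO,W:wait | queues: N=0 E=4 S=0 W=0
Step 2 [NS]: N:empty,E:wait,S:empty,W:wait | queues: N=0 E=4 S=0 W=0
Step 3 [NS]: N:empty,E:wait,S:empty,W:wait | queues: N=0 E=4 S=0 W=0
Step 4 [EW]: N:wait,E:car2-GO,S:wait,W:empty | queues: N=0 E=3 S=0 W=0
Step 5 [EW]: N:wait,E:car3-GO,S:wait,W:empty | queues: N=0 E=2 S=0 W=0
Step 6 [EW]: N:wait,E:car4-GO,S:wait,W:empty | queues: N=0 E=1 S=0 W=0
Cars crossed by step 6: 5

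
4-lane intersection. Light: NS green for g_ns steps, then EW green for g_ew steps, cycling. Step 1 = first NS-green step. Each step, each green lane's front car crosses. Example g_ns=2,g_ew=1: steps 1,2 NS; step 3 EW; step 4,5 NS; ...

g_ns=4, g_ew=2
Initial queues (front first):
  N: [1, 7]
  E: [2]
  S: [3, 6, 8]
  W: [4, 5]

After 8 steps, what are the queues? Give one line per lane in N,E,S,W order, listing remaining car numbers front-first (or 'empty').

Step 1 [NS]: N:car1-GO,E:wait,S:car3-GO,W:wait | queues: N=1 E=1 S=2 W=2
Step 2 [NS]: N:car7-GO,E:wait,S:car6-GO,W:wait | queues: N=0 E=1 S=1 W=2
Step 3 [NS]: N:empty,E:wait,S:car8-GO,W:wait | queues: N=0 E=1 S=0 W=2
Step 4 [NS]: N:empty,E:wait,S:empty,W:wait | queues: N=0 E=1 S=0 W=2
Step 5 [EW]: N:wait,E:car2-GO,S:wait,W:car4-GO | queues: N=0 E=0 S=0 W=1
Step 6 [EW]: N:wait,E:empty,S:wait,W:car5-GO | queues: N=0 E=0 S=0 W=0

N: empty
E: empty
S: empty
W: empty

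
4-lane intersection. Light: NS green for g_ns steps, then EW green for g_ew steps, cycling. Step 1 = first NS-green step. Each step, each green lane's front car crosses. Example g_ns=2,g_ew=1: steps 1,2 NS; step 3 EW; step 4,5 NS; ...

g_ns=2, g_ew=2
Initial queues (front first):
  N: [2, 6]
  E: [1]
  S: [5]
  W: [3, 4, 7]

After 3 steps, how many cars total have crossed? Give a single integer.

Answer: 5

Derivation:
Step 1 [NS]: N:car2-GO,E:wait,S:car5-GO,W:wait | queues: N=1 E=1 S=0 W=3
Step 2 [NS]: N:car6-GO,E:wait,S:empty,W:wait | queues: N=0 E=1 S=0 W=3
Step 3 [EW]: N:wait,E:car1-GO,S:wait,W:car3-GO | queues: N=0 E=0 S=0 W=2
Cars crossed by step 3: 5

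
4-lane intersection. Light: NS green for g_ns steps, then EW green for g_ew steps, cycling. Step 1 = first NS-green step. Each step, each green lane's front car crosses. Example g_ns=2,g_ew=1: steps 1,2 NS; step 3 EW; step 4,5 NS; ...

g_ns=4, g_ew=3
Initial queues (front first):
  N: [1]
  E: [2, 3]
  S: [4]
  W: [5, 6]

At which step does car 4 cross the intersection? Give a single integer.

Step 1 [NS]: N:car1-GO,E:wait,S:car4-GO,W:wait | queues: N=0 E=2 S=0 W=2
Step 2 [NS]: N:empty,E:wait,S:empty,W:wait | queues: N=0 E=2 S=0 W=2
Step 3 [NS]: N:empty,E:wait,S:empty,W:wait | queues: N=0 E=2 S=0 W=2
Step 4 [NS]: N:empty,E:wait,S:empty,W:wait | queues: N=0 E=2 S=0 W=2
Step 5 [EW]: N:wait,E:car2-GO,S:wait,W:car5-GO | queues: N=0 E=1 S=0 W=1
Step 6 [EW]: N:wait,E:car3-GO,S:wait,W:car6-GO | queues: N=0 E=0 S=0 W=0
Car 4 crosses at step 1

1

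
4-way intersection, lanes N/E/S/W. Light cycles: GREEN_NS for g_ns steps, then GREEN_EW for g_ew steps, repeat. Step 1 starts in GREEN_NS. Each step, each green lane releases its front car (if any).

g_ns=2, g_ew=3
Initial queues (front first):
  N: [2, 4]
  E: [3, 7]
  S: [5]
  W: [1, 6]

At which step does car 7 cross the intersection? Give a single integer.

Step 1 [NS]: N:car2-GO,E:wait,S:car5-GO,W:wait | queues: N=1 E=2 S=0 W=2
Step 2 [NS]: N:car4-GO,E:wait,S:empty,W:wait | queues: N=0 E=2 S=0 W=2
Step 3 [EW]: N:wait,E:car3-GO,S:wait,W:car1-GO | queues: N=0 E=1 S=0 W=1
Step 4 [EW]: N:wait,E:car7-GO,S:wait,W:car6-GO | queues: N=0 E=0 S=0 W=0
Car 7 crosses at step 4

4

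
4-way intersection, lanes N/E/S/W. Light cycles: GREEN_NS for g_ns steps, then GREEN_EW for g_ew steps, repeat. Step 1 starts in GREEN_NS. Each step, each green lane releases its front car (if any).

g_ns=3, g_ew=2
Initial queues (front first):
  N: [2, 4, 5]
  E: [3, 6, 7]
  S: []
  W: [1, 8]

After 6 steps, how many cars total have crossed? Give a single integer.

Step 1 [NS]: N:car2-GO,E:wait,S:empty,W:wait | queues: N=2 E=3 S=0 W=2
Step 2 [NS]: N:car4-GO,E:wait,S:empty,W:wait | queues: N=1 E=3 S=0 W=2
Step 3 [NS]: N:car5-GO,E:wait,S:empty,W:wait | queues: N=0 E=3 S=0 W=2
Step 4 [EW]: N:wait,E:car3-GO,S:wait,W:car1-GO | queues: N=0 E=2 S=0 W=1
Step 5 [EW]: N:wait,E:car6-GO,S:wait,W:car8-GO | queues: N=0 E=1 S=0 W=0
Step 6 [NS]: N:empty,E:wait,S:empty,W:wait | queues: N=0 E=1 S=0 W=0
Cars crossed by step 6: 7

Answer: 7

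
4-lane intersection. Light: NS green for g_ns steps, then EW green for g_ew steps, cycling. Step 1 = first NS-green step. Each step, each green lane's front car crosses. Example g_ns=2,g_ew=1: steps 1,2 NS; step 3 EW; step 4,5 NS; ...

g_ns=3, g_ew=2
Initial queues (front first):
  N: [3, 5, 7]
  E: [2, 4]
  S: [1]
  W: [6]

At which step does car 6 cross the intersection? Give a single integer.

Step 1 [NS]: N:car3-GO,E:wait,S:car1-GO,W:wait | queues: N=2 E=2 S=0 W=1
Step 2 [NS]: N:car5-GO,E:wait,S:empty,W:wait | queues: N=1 E=2 S=0 W=1
Step 3 [NS]: N:car7-GO,E:wait,S:empty,W:wait | queues: N=0 E=2 S=0 W=1
Step 4 [EW]: N:wait,E:car2-GO,S:wait,W:car6-GO | queues: N=0 E=1 S=0 W=0
Step 5 [EW]: N:wait,E:car4-GO,S:wait,W:empty | queues: N=0 E=0 S=0 W=0
Car 6 crosses at step 4

4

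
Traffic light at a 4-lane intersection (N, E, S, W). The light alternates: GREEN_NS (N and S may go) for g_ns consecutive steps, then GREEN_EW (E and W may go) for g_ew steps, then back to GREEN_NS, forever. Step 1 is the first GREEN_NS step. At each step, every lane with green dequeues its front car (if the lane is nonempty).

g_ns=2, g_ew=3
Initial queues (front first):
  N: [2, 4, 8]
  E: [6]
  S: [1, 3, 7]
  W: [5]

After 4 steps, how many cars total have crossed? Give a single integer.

Answer: 6

Derivation:
Step 1 [NS]: N:car2-GO,E:wait,S:car1-GO,W:wait | queues: N=2 E=1 S=2 W=1
Step 2 [NS]: N:car4-GO,E:wait,S:car3-GO,W:wait | queues: N=1 E=1 S=1 W=1
Step 3 [EW]: N:wait,E:car6-GO,S:wait,W:car5-GO | queues: N=1 E=0 S=1 W=0
Step 4 [EW]: N:wait,E:empty,S:wait,W:empty | queues: N=1 E=0 S=1 W=0
Cars crossed by step 4: 6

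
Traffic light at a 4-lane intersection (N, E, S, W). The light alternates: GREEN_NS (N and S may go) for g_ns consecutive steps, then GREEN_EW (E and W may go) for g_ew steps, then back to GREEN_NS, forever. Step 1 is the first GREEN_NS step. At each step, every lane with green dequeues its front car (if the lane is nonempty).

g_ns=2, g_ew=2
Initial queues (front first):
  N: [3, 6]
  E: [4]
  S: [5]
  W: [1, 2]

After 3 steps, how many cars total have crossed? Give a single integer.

Step 1 [NS]: N:car3-GO,E:wait,S:car5-GO,W:wait | queues: N=1 E=1 S=0 W=2
Step 2 [NS]: N:car6-GO,E:wait,S:empty,W:wait | queues: N=0 E=1 S=0 W=2
Step 3 [EW]: N:wait,E:car4-GO,S:wait,W:car1-GO | queues: N=0 E=0 S=0 W=1
Cars crossed by step 3: 5

Answer: 5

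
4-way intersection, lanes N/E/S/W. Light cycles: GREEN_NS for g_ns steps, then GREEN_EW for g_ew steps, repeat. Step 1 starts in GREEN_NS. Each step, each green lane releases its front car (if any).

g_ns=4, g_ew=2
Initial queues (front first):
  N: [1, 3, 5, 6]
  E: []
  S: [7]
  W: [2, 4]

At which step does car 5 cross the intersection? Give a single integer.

Step 1 [NS]: N:car1-GO,E:wait,S:car7-GO,W:wait | queues: N=3 E=0 S=0 W=2
Step 2 [NS]: N:car3-GO,E:wait,S:empty,W:wait | queues: N=2 E=0 S=0 W=2
Step 3 [NS]: N:car5-GO,E:wait,S:empty,W:wait | queues: N=1 E=0 S=0 W=2
Step 4 [NS]: N:car6-GO,E:wait,S:empty,W:wait | queues: N=0 E=0 S=0 W=2
Step 5 [EW]: N:wait,E:empty,S:wait,W:car2-GO | queues: N=0 E=0 S=0 W=1
Step 6 [EW]: N:wait,E:empty,S:wait,W:car4-GO | queues: N=0 E=0 S=0 W=0
Car 5 crosses at step 3

3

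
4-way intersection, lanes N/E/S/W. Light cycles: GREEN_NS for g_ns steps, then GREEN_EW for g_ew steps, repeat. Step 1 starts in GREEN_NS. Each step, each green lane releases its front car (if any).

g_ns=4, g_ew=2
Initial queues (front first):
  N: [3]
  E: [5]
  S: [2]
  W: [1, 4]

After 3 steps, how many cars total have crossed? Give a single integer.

Step 1 [NS]: N:car3-GO,E:wait,S:car2-GO,W:wait | queues: N=0 E=1 S=0 W=2
Step 2 [NS]: N:empty,E:wait,S:empty,W:wait | queues: N=0 E=1 S=0 W=2
Step 3 [NS]: N:empty,E:wait,S:empty,W:wait | queues: N=0 E=1 S=0 W=2
Cars crossed by step 3: 2

Answer: 2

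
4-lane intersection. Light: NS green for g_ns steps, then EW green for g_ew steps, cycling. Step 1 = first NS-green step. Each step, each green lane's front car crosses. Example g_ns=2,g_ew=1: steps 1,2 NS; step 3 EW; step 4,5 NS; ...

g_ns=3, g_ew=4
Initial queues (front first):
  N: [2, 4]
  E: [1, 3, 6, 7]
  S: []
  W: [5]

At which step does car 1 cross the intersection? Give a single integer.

Step 1 [NS]: N:car2-GO,E:wait,S:empty,W:wait | queues: N=1 E=4 S=0 W=1
Step 2 [NS]: N:car4-GO,E:wait,S:empty,W:wait | queues: N=0 E=4 S=0 W=1
Step 3 [NS]: N:empty,E:wait,S:empty,W:wait | queues: N=0 E=4 S=0 W=1
Step 4 [EW]: N:wait,E:car1-GO,S:wait,W:car5-GO | queues: N=0 E=3 S=0 W=0
Step 5 [EW]: N:wait,E:car3-GO,S:wait,W:empty | queues: N=0 E=2 S=0 W=0
Step 6 [EW]: N:wait,E:car6-GO,S:wait,W:empty | queues: N=0 E=1 S=0 W=0
Step 7 [EW]: N:wait,E:car7-GO,S:wait,W:empty | queues: N=0 E=0 S=0 W=0
Car 1 crosses at step 4

4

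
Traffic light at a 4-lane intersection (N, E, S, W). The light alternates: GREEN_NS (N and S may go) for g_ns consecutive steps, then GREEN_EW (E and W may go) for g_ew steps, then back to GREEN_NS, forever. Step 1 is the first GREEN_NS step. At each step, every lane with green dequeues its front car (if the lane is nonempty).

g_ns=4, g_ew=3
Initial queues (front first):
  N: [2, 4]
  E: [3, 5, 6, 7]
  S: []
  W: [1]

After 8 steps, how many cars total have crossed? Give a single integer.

Answer: 6

Derivation:
Step 1 [NS]: N:car2-GO,E:wait,S:empty,W:wait | queues: N=1 E=4 S=0 W=1
Step 2 [NS]: N:car4-GO,E:wait,S:empty,W:wait | queues: N=0 E=4 S=0 W=1
Step 3 [NS]: N:empty,E:wait,S:empty,W:wait | queues: N=0 E=4 S=0 W=1
Step 4 [NS]: N:empty,E:wait,S:empty,W:wait | queues: N=0 E=4 S=0 W=1
Step 5 [EW]: N:wait,E:car3-GO,S:wait,W:car1-GO | queues: N=0 E=3 S=0 W=0
Step 6 [EW]: N:wait,E:car5-GO,S:wait,W:empty | queues: N=0 E=2 S=0 W=0
Step 7 [EW]: N:wait,E:car6-GO,S:wait,W:empty | queues: N=0 E=1 S=0 W=0
Step 8 [NS]: N:empty,E:wait,S:empty,W:wait | queues: N=0 E=1 S=0 W=0
Cars crossed by step 8: 6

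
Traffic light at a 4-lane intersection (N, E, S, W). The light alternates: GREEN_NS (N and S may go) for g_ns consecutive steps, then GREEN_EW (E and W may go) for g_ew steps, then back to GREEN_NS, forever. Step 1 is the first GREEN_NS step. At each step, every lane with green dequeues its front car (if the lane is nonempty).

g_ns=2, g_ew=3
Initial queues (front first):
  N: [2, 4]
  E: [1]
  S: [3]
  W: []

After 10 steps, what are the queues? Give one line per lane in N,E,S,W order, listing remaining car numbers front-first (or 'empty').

Step 1 [NS]: N:car2-GO,E:wait,S:car3-GO,W:wait | queues: N=1 E=1 S=0 W=0
Step 2 [NS]: N:car4-GO,E:wait,S:empty,W:wait | queues: N=0 E=1 S=0 W=0
Step 3 [EW]: N:wait,E:car1-GO,S:wait,W:empty | queues: N=0 E=0 S=0 W=0

N: empty
E: empty
S: empty
W: empty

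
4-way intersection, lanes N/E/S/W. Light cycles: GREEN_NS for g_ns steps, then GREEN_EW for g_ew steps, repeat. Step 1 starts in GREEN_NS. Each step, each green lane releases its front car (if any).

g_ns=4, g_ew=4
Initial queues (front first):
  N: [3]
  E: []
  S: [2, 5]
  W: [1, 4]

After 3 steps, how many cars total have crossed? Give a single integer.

Answer: 3

Derivation:
Step 1 [NS]: N:car3-GO,E:wait,S:car2-GO,W:wait | queues: N=0 E=0 S=1 W=2
Step 2 [NS]: N:empty,E:wait,S:car5-GO,W:wait | queues: N=0 E=0 S=0 W=2
Step 3 [NS]: N:empty,E:wait,S:empty,W:wait | queues: N=0 E=0 S=0 W=2
Cars crossed by step 3: 3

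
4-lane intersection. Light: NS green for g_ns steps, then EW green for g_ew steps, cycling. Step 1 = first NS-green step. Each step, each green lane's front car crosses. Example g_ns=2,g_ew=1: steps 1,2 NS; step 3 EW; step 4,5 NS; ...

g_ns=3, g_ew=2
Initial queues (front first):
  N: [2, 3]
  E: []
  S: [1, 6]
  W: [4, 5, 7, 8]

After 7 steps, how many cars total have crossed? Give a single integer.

Step 1 [NS]: N:car2-GO,E:wait,S:car1-GO,W:wait | queues: N=1 E=0 S=1 W=4
Step 2 [NS]: N:car3-GO,E:wait,S:car6-GO,W:wait | queues: N=0 E=0 S=0 W=4
Step 3 [NS]: N:empty,E:wait,S:empty,W:wait | queues: N=0 E=0 S=0 W=4
Step 4 [EW]: N:wait,E:empty,S:wait,W:car4-GO | queues: N=0 E=0 S=0 W=3
Step 5 [EW]: N:wait,E:empty,S:wait,W:car5-GO | queues: N=0 E=0 S=0 W=2
Step 6 [NS]: N:empty,E:wait,S:empty,W:wait | queues: N=0 E=0 S=0 W=2
Step 7 [NS]: N:empty,E:wait,S:empty,W:wait | queues: N=0 E=0 S=0 W=2
Cars crossed by step 7: 6

Answer: 6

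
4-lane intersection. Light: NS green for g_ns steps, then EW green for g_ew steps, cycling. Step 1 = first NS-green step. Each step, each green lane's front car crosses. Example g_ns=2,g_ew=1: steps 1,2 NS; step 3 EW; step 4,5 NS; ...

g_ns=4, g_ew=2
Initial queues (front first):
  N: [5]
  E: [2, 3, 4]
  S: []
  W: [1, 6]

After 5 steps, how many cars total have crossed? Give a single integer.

Answer: 3

Derivation:
Step 1 [NS]: N:car5-GO,E:wait,S:empty,W:wait | queues: N=0 E=3 S=0 W=2
Step 2 [NS]: N:empty,E:wait,S:empty,W:wait | queues: N=0 E=3 S=0 W=2
Step 3 [NS]: N:empty,E:wait,S:empty,W:wait | queues: N=0 E=3 S=0 W=2
Step 4 [NS]: N:empty,E:wait,S:empty,W:wait | queues: N=0 E=3 S=0 W=2
Step 5 [EW]: N:wait,E:car2-GO,S:wait,W:car1-GO | queues: N=0 E=2 S=0 W=1
Cars crossed by step 5: 3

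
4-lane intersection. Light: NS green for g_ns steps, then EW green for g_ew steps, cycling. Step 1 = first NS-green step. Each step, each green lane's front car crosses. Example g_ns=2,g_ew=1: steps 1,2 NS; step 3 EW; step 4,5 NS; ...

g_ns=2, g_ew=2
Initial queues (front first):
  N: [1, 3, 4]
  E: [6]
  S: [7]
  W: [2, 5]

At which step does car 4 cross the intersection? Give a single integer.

Step 1 [NS]: N:car1-GO,E:wait,S:car7-GO,W:wait | queues: N=2 E=1 S=0 W=2
Step 2 [NS]: N:car3-GO,E:wait,S:empty,W:wait | queues: N=1 E=1 S=0 W=2
Step 3 [EW]: N:wait,E:car6-GO,S:wait,W:car2-GO | queues: N=1 E=0 S=0 W=1
Step 4 [EW]: N:wait,E:empty,S:wait,W:car5-GO | queues: N=1 E=0 S=0 W=0
Step 5 [NS]: N:car4-GO,E:wait,S:empty,W:wait | queues: N=0 E=0 S=0 W=0
Car 4 crosses at step 5

5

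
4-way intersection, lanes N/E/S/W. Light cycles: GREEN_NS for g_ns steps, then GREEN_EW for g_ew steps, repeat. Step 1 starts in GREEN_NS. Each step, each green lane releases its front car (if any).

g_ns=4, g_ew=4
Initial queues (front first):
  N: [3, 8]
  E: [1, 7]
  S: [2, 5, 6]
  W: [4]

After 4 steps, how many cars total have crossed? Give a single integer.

Step 1 [NS]: N:car3-GO,E:wait,S:car2-GO,W:wait | queues: N=1 E=2 S=2 W=1
Step 2 [NS]: N:car8-GO,E:wait,S:car5-GO,W:wait | queues: N=0 E=2 S=1 W=1
Step 3 [NS]: N:empty,E:wait,S:car6-GO,W:wait | queues: N=0 E=2 S=0 W=1
Step 4 [NS]: N:empty,E:wait,S:empty,W:wait | queues: N=0 E=2 S=0 W=1
Cars crossed by step 4: 5

Answer: 5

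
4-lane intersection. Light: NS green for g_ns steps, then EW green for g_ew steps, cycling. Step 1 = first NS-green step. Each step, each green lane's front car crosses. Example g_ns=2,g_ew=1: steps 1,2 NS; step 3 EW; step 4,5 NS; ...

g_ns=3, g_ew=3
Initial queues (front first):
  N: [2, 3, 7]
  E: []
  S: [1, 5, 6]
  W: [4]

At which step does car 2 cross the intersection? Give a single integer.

Step 1 [NS]: N:car2-GO,E:wait,S:car1-GO,W:wait | queues: N=2 E=0 S=2 W=1
Step 2 [NS]: N:car3-GO,E:wait,S:car5-GO,W:wait | queues: N=1 E=0 S=1 W=1
Step 3 [NS]: N:car7-GO,E:wait,S:car6-GO,W:wait | queues: N=0 E=0 S=0 W=1
Step 4 [EW]: N:wait,E:empty,S:wait,W:car4-GO | queues: N=0 E=0 S=0 W=0
Car 2 crosses at step 1

1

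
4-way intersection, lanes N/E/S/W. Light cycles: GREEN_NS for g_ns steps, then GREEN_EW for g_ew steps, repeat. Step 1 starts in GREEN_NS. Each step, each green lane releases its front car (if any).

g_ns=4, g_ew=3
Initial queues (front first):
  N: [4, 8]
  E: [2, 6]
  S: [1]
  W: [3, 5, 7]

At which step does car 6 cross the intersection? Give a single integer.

Step 1 [NS]: N:car4-GO,E:wait,S:car1-GO,W:wait | queues: N=1 E=2 S=0 W=3
Step 2 [NS]: N:car8-GO,E:wait,S:empty,W:wait | queues: N=0 E=2 S=0 W=3
Step 3 [NS]: N:empty,E:wait,S:empty,W:wait | queues: N=0 E=2 S=0 W=3
Step 4 [NS]: N:empty,E:wait,S:empty,W:wait | queues: N=0 E=2 S=0 W=3
Step 5 [EW]: N:wait,E:car2-GO,S:wait,W:car3-GO | queues: N=0 E=1 S=0 W=2
Step 6 [EW]: N:wait,E:car6-GO,S:wait,W:car5-GO | queues: N=0 E=0 S=0 W=1
Step 7 [EW]: N:wait,E:empty,S:wait,W:car7-GO | queues: N=0 E=0 S=0 W=0
Car 6 crosses at step 6

6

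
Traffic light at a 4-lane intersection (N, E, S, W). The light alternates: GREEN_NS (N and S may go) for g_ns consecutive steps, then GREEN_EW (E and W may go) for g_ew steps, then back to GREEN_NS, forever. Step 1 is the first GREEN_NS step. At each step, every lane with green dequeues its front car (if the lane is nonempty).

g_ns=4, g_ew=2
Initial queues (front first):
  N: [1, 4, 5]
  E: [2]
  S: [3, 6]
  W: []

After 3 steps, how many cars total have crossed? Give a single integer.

Answer: 5

Derivation:
Step 1 [NS]: N:car1-GO,E:wait,S:car3-GO,W:wait | queues: N=2 E=1 S=1 W=0
Step 2 [NS]: N:car4-GO,E:wait,S:car6-GO,W:wait | queues: N=1 E=1 S=0 W=0
Step 3 [NS]: N:car5-GO,E:wait,S:empty,W:wait | queues: N=0 E=1 S=0 W=0
Cars crossed by step 3: 5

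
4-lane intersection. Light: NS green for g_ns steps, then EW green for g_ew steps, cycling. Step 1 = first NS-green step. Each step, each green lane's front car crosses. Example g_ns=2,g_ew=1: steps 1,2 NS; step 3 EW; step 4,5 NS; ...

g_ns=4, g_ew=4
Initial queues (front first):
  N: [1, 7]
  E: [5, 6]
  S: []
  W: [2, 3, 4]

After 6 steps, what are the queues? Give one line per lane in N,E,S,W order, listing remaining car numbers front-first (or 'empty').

Step 1 [NS]: N:car1-GO,E:wait,S:empty,W:wait | queues: N=1 E=2 S=0 W=3
Step 2 [NS]: N:car7-GO,E:wait,S:empty,W:wait | queues: N=0 E=2 S=0 W=3
Step 3 [NS]: N:empty,E:wait,S:empty,W:wait | queues: N=0 E=2 S=0 W=3
Step 4 [NS]: N:empty,E:wait,S:empty,W:wait | queues: N=0 E=2 S=0 W=3
Step 5 [EW]: N:wait,E:car5-GO,S:wait,W:car2-GO | queues: N=0 E=1 S=0 W=2
Step 6 [EW]: N:wait,E:car6-GO,S:wait,W:car3-GO | queues: N=0 E=0 S=0 W=1

N: empty
E: empty
S: empty
W: 4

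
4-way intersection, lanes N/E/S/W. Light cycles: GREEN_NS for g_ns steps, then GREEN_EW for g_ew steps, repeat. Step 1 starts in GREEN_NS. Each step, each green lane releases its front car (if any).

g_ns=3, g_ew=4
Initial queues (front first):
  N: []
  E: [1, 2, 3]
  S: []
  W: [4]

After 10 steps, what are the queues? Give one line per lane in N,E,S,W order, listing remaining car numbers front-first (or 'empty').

Step 1 [NS]: N:empty,E:wait,S:empty,W:wait | queues: N=0 E=3 S=0 W=1
Step 2 [NS]: N:empty,E:wait,S:empty,W:wait | queues: N=0 E=3 S=0 W=1
Step 3 [NS]: N:empty,E:wait,S:empty,W:wait | queues: N=0 E=3 S=0 W=1
Step 4 [EW]: N:wait,E:car1-GO,S:wait,W:car4-GO | queues: N=0 E=2 S=0 W=0
Step 5 [EW]: N:wait,E:car2-GO,S:wait,W:empty | queues: N=0 E=1 S=0 W=0
Step 6 [EW]: N:wait,E:car3-GO,S:wait,W:empty | queues: N=0 E=0 S=0 W=0

N: empty
E: empty
S: empty
W: empty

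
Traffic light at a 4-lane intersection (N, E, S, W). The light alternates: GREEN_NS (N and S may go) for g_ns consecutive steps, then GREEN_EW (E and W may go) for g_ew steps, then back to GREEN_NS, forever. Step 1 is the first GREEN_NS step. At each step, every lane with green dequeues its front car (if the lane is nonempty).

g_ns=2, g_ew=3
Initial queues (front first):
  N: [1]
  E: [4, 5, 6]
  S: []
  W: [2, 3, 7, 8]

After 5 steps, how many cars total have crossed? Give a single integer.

Answer: 7

Derivation:
Step 1 [NS]: N:car1-GO,E:wait,S:empty,W:wait | queues: N=0 E=3 S=0 W=4
Step 2 [NS]: N:empty,E:wait,S:empty,W:wait | queues: N=0 E=3 S=0 W=4
Step 3 [EW]: N:wait,E:car4-GO,S:wait,W:car2-GO | queues: N=0 E=2 S=0 W=3
Step 4 [EW]: N:wait,E:car5-GO,S:wait,W:car3-GO | queues: N=0 E=1 S=0 W=2
Step 5 [EW]: N:wait,E:car6-GO,S:wait,W:car7-GO | queues: N=0 E=0 S=0 W=1
Cars crossed by step 5: 7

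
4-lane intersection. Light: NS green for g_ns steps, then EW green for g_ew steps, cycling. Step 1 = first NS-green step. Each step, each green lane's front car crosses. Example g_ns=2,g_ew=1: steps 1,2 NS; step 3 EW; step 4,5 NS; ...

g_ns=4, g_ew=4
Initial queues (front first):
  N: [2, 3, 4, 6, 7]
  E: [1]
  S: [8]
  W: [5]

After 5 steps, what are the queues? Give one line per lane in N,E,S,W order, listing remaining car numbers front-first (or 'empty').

Step 1 [NS]: N:car2-GO,E:wait,S:car8-GO,W:wait | queues: N=4 E=1 S=0 W=1
Step 2 [NS]: N:car3-GO,E:wait,S:empty,W:wait | queues: N=3 E=1 S=0 W=1
Step 3 [NS]: N:car4-GO,E:wait,S:empty,W:wait | queues: N=2 E=1 S=0 W=1
Step 4 [NS]: N:car6-GO,E:wait,S:empty,W:wait | queues: N=1 E=1 S=0 W=1
Step 5 [EW]: N:wait,E:car1-GO,S:wait,W:car5-GO | queues: N=1 E=0 S=0 W=0

N: 7
E: empty
S: empty
W: empty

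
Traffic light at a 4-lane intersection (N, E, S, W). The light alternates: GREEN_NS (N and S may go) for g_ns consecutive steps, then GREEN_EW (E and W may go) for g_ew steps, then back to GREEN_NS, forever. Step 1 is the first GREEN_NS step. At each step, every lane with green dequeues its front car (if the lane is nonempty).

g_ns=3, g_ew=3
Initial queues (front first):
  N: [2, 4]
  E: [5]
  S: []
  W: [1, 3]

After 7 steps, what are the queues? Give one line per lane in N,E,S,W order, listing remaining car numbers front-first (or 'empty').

Step 1 [NS]: N:car2-GO,E:wait,S:empty,W:wait | queues: N=1 E=1 S=0 W=2
Step 2 [NS]: N:car4-GO,E:wait,S:empty,W:wait | queues: N=0 E=1 S=0 W=2
Step 3 [NS]: N:empty,E:wait,S:empty,W:wait | queues: N=0 E=1 S=0 W=2
Step 4 [EW]: N:wait,E:car5-GO,S:wait,W:car1-GO | queues: N=0 E=0 S=0 W=1
Step 5 [EW]: N:wait,E:empty,S:wait,W:car3-GO | queues: N=0 E=0 S=0 W=0

N: empty
E: empty
S: empty
W: empty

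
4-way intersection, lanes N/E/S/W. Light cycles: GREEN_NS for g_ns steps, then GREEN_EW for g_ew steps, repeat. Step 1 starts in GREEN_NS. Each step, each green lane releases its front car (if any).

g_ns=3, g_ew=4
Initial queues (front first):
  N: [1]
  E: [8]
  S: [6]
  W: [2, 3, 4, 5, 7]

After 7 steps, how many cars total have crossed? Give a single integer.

Answer: 7

Derivation:
Step 1 [NS]: N:car1-GO,E:wait,S:car6-GO,W:wait | queues: N=0 E=1 S=0 W=5
Step 2 [NS]: N:empty,E:wait,S:empty,W:wait | queues: N=0 E=1 S=0 W=5
Step 3 [NS]: N:empty,E:wait,S:empty,W:wait | queues: N=0 E=1 S=0 W=5
Step 4 [EW]: N:wait,E:car8-GO,S:wait,W:car2-GO | queues: N=0 E=0 S=0 W=4
Step 5 [EW]: N:wait,E:empty,S:wait,W:car3-GO | queues: N=0 E=0 S=0 W=3
Step 6 [EW]: N:wait,E:empty,S:wait,W:car4-GO | queues: N=0 E=0 S=0 W=2
Step 7 [EW]: N:wait,E:empty,S:wait,W:car5-GO | queues: N=0 E=0 S=0 W=1
Cars crossed by step 7: 7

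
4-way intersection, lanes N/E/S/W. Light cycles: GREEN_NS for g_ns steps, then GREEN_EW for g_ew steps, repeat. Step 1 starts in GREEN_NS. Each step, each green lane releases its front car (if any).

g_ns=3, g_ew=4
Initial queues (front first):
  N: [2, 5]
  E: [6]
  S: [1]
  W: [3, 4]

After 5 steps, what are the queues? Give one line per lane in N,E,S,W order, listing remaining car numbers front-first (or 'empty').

Step 1 [NS]: N:car2-GO,E:wait,S:car1-GO,W:wait | queues: N=1 E=1 S=0 W=2
Step 2 [NS]: N:car5-GO,E:wait,S:empty,W:wait | queues: N=0 E=1 S=0 W=2
Step 3 [NS]: N:empty,E:wait,S:empty,W:wait | queues: N=0 E=1 S=0 W=2
Step 4 [EW]: N:wait,E:car6-GO,S:wait,W:car3-GO | queues: N=0 E=0 S=0 W=1
Step 5 [EW]: N:wait,E:empty,S:wait,W:car4-GO | queues: N=0 E=0 S=0 W=0

N: empty
E: empty
S: empty
W: empty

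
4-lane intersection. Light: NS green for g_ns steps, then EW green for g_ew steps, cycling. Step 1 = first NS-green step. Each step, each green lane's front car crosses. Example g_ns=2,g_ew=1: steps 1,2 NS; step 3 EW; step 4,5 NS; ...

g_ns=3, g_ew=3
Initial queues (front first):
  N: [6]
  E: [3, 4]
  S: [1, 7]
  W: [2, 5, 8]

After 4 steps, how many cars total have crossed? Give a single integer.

Step 1 [NS]: N:car6-GO,E:wait,S:car1-GO,W:wait | queues: N=0 E=2 S=1 W=3
Step 2 [NS]: N:empty,E:wait,S:car7-GO,W:wait | queues: N=0 E=2 S=0 W=3
Step 3 [NS]: N:empty,E:wait,S:empty,W:wait | queues: N=0 E=2 S=0 W=3
Step 4 [EW]: N:wait,E:car3-GO,S:wait,W:car2-GO | queues: N=0 E=1 S=0 W=2
Cars crossed by step 4: 5

Answer: 5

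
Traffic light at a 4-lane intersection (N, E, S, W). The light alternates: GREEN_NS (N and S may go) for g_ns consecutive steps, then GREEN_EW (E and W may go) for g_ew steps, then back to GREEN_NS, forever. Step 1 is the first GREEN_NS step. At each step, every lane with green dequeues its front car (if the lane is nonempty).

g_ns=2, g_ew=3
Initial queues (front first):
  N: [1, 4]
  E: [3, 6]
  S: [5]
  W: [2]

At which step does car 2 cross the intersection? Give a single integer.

Step 1 [NS]: N:car1-GO,E:wait,S:car5-GO,W:wait | queues: N=1 E=2 S=0 W=1
Step 2 [NS]: N:car4-GO,E:wait,S:empty,W:wait | queues: N=0 E=2 S=0 W=1
Step 3 [EW]: N:wait,E:car3-GO,S:wait,W:car2-GO | queues: N=0 E=1 S=0 W=0
Step 4 [EW]: N:wait,E:car6-GO,S:wait,W:empty | queues: N=0 E=0 S=0 W=0
Car 2 crosses at step 3

3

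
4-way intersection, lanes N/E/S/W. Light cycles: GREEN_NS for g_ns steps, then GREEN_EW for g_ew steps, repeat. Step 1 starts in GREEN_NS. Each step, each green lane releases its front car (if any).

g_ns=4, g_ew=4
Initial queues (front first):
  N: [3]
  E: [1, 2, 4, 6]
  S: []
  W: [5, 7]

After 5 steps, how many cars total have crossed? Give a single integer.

Answer: 3

Derivation:
Step 1 [NS]: N:car3-GO,E:wait,S:empty,W:wait | queues: N=0 E=4 S=0 W=2
Step 2 [NS]: N:empty,E:wait,S:empty,W:wait | queues: N=0 E=4 S=0 W=2
Step 3 [NS]: N:empty,E:wait,S:empty,W:wait | queues: N=0 E=4 S=0 W=2
Step 4 [NS]: N:empty,E:wait,S:empty,W:wait | queues: N=0 E=4 S=0 W=2
Step 5 [EW]: N:wait,E:car1-GO,S:wait,W:car5-GO | queues: N=0 E=3 S=0 W=1
Cars crossed by step 5: 3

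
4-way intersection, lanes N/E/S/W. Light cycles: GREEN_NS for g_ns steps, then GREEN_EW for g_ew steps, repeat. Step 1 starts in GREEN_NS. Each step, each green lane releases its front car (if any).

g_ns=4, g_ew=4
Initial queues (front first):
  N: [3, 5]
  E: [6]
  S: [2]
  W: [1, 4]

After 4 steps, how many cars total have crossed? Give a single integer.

Step 1 [NS]: N:car3-GO,E:wait,S:car2-GO,W:wait | queues: N=1 E=1 S=0 W=2
Step 2 [NS]: N:car5-GO,E:wait,S:empty,W:wait | queues: N=0 E=1 S=0 W=2
Step 3 [NS]: N:empty,E:wait,S:empty,W:wait | queues: N=0 E=1 S=0 W=2
Step 4 [NS]: N:empty,E:wait,S:empty,W:wait | queues: N=0 E=1 S=0 W=2
Cars crossed by step 4: 3

Answer: 3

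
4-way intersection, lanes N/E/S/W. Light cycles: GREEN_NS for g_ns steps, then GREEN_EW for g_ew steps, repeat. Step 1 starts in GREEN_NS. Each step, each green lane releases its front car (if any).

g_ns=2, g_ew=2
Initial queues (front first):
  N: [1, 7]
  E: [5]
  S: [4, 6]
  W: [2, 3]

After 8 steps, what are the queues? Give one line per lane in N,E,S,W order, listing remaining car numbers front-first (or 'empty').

Step 1 [NS]: N:car1-GO,E:wait,S:car4-GO,W:wait | queues: N=1 E=1 S=1 W=2
Step 2 [NS]: N:car7-GO,E:wait,S:car6-GO,W:wait | queues: N=0 E=1 S=0 W=2
Step 3 [EW]: N:wait,E:car5-GO,S:wait,W:car2-GO | queues: N=0 E=0 S=0 W=1
Step 4 [EW]: N:wait,E:empty,S:wait,W:car3-GO | queues: N=0 E=0 S=0 W=0

N: empty
E: empty
S: empty
W: empty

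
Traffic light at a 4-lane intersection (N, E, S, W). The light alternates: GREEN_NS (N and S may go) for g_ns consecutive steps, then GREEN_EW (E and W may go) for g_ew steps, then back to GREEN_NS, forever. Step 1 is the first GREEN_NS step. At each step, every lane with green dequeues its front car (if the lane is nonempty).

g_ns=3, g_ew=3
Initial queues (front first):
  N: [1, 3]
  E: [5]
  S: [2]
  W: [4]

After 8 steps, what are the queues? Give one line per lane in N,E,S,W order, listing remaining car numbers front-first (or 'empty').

Step 1 [NS]: N:car1-GO,E:wait,S:car2-GO,W:wait | queues: N=1 E=1 S=0 W=1
Step 2 [NS]: N:car3-GO,E:wait,S:empty,W:wait | queues: N=0 E=1 S=0 W=1
Step 3 [NS]: N:empty,E:wait,S:empty,W:wait | queues: N=0 E=1 S=0 W=1
Step 4 [EW]: N:wait,E:car5-GO,S:wait,W:car4-GO | queues: N=0 E=0 S=0 W=0

N: empty
E: empty
S: empty
W: empty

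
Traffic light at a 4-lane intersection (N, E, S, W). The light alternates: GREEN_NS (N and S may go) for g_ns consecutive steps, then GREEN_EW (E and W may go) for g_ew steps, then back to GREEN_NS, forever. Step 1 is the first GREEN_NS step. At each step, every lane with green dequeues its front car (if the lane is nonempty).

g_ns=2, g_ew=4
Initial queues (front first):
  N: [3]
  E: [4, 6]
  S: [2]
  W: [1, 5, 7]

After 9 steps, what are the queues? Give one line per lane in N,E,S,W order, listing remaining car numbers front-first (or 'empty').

Step 1 [NS]: N:car3-GO,E:wait,S:car2-GO,W:wait | queues: N=0 E=2 S=0 W=3
Step 2 [NS]: N:empty,E:wait,S:empty,W:wait | queues: N=0 E=2 S=0 W=3
Step 3 [EW]: N:wait,E:car4-GO,S:wait,W:car1-GO | queues: N=0 E=1 S=0 W=2
Step 4 [EW]: N:wait,E:car6-GO,S:wait,W:car5-GO | queues: N=0 E=0 S=0 W=1
Step 5 [EW]: N:wait,E:empty,S:wait,W:car7-GO | queues: N=0 E=0 S=0 W=0

N: empty
E: empty
S: empty
W: empty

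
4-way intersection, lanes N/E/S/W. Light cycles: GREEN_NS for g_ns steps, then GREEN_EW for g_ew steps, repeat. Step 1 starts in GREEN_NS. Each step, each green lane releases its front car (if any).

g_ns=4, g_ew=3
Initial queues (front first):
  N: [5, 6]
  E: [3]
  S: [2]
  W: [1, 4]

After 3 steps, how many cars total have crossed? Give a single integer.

Answer: 3

Derivation:
Step 1 [NS]: N:car5-GO,E:wait,S:car2-GO,W:wait | queues: N=1 E=1 S=0 W=2
Step 2 [NS]: N:car6-GO,E:wait,S:empty,W:wait | queues: N=0 E=1 S=0 W=2
Step 3 [NS]: N:empty,E:wait,S:empty,W:wait | queues: N=0 E=1 S=0 W=2
Cars crossed by step 3: 3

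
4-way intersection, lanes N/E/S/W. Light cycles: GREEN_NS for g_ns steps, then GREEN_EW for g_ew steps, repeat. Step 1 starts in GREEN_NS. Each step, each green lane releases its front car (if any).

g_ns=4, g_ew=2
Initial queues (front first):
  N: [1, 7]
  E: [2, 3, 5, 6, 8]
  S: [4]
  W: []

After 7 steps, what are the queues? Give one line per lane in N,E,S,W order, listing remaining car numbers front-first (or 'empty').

Step 1 [NS]: N:car1-GO,E:wait,S:car4-GO,W:wait | queues: N=1 E=5 S=0 W=0
Step 2 [NS]: N:car7-GO,E:wait,S:empty,W:wait | queues: N=0 E=5 S=0 W=0
Step 3 [NS]: N:empty,E:wait,S:empty,W:wait | queues: N=0 E=5 S=0 W=0
Step 4 [NS]: N:empty,E:wait,S:empty,W:wait | queues: N=0 E=5 S=0 W=0
Step 5 [EW]: N:wait,E:car2-GO,S:wait,W:empty | queues: N=0 E=4 S=0 W=0
Step 6 [EW]: N:wait,E:car3-GO,S:wait,W:empty | queues: N=0 E=3 S=0 W=0
Step 7 [NS]: N:empty,E:wait,S:empty,W:wait | queues: N=0 E=3 S=0 W=0

N: empty
E: 5 6 8
S: empty
W: empty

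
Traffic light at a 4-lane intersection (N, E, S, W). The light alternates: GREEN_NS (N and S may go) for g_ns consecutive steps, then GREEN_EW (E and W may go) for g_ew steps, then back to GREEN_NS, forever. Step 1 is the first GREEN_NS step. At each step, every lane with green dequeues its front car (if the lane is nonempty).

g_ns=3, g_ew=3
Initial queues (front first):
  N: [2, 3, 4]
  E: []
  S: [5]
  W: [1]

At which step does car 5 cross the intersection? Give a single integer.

Step 1 [NS]: N:car2-GO,E:wait,S:car5-GO,W:wait | queues: N=2 E=0 S=0 W=1
Step 2 [NS]: N:car3-GO,E:wait,S:empty,W:wait | queues: N=1 E=0 S=0 W=1
Step 3 [NS]: N:car4-GO,E:wait,S:empty,W:wait | queues: N=0 E=0 S=0 W=1
Step 4 [EW]: N:wait,E:empty,S:wait,W:car1-GO | queues: N=0 E=0 S=0 W=0
Car 5 crosses at step 1

1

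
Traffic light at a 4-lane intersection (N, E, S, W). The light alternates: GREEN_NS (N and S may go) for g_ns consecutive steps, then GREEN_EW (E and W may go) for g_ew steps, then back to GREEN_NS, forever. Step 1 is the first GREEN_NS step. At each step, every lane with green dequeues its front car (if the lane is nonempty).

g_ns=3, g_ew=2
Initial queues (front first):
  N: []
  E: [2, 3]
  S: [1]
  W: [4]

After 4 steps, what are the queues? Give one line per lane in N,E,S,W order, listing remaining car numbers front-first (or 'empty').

Step 1 [NS]: N:empty,E:wait,S:car1-GO,W:wait | queues: N=0 E=2 S=0 W=1
Step 2 [NS]: N:empty,E:wait,S:empty,W:wait | queues: N=0 E=2 S=0 W=1
Step 3 [NS]: N:empty,E:wait,S:empty,W:wait | queues: N=0 E=2 S=0 W=1
Step 4 [EW]: N:wait,E:car2-GO,S:wait,W:car4-GO | queues: N=0 E=1 S=0 W=0

N: empty
E: 3
S: empty
W: empty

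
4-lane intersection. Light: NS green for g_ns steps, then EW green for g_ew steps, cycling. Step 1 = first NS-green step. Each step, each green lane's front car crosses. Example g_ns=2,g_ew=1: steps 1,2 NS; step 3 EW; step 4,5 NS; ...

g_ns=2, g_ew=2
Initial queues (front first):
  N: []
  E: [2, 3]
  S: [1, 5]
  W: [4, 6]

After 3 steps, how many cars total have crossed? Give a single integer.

Answer: 4

Derivation:
Step 1 [NS]: N:empty,E:wait,S:car1-GO,W:wait | queues: N=0 E=2 S=1 W=2
Step 2 [NS]: N:empty,E:wait,S:car5-GO,W:wait | queues: N=0 E=2 S=0 W=2
Step 3 [EW]: N:wait,E:car2-GO,S:wait,W:car4-GO | queues: N=0 E=1 S=0 W=1
Cars crossed by step 3: 4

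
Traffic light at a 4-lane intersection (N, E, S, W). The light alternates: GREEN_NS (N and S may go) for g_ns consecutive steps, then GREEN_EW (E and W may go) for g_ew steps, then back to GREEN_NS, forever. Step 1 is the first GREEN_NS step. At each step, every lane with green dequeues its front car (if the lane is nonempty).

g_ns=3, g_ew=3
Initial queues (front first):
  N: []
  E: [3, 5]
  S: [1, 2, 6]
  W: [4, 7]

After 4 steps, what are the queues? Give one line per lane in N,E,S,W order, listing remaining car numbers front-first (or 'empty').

Step 1 [NS]: N:empty,E:wait,S:car1-GO,W:wait | queues: N=0 E=2 S=2 W=2
Step 2 [NS]: N:empty,E:wait,S:car2-GO,W:wait | queues: N=0 E=2 S=1 W=2
Step 3 [NS]: N:empty,E:wait,S:car6-GO,W:wait | queues: N=0 E=2 S=0 W=2
Step 4 [EW]: N:wait,E:car3-GO,S:wait,W:car4-GO | queues: N=0 E=1 S=0 W=1

N: empty
E: 5
S: empty
W: 7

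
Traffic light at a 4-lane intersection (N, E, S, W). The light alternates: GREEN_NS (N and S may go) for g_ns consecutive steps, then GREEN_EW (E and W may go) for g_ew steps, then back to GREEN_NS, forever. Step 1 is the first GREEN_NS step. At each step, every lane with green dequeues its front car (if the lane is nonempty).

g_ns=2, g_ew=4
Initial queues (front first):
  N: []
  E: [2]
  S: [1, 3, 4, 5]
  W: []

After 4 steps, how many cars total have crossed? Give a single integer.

Step 1 [NS]: N:empty,E:wait,S:car1-GO,W:wait | queues: N=0 E=1 S=3 W=0
Step 2 [NS]: N:empty,E:wait,S:car3-GO,W:wait | queues: N=0 E=1 S=2 W=0
Step 3 [EW]: N:wait,E:car2-GO,S:wait,W:empty | queues: N=0 E=0 S=2 W=0
Step 4 [EW]: N:wait,E:empty,S:wait,W:empty | queues: N=0 E=0 S=2 W=0
Cars crossed by step 4: 3

Answer: 3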